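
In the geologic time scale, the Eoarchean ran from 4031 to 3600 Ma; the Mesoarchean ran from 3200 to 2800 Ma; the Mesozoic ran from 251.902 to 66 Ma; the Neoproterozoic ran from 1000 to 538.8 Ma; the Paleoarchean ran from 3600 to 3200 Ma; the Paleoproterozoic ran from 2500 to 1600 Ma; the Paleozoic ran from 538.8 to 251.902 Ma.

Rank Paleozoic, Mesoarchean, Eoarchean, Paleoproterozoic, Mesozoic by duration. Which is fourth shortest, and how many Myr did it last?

Start − end for each: Paleozoic 538.8 − 251.902 = 286.898; Mesoarchean 3200 − 2800 = 400; Eoarchean 4031 − 3600 = 431; Paleoproterozoic 2500 − 1600 = 900; Mesozoic 251.902 − 66 = 185.902.
Ranking these from shortest: Mesozoic < Paleozoic < Mesoarchean < Eoarchean < Paleoproterozoic.
Position 4 in that ranking is Eoarchean, which lasted 431 Myr.

Eoarchean, 431 million years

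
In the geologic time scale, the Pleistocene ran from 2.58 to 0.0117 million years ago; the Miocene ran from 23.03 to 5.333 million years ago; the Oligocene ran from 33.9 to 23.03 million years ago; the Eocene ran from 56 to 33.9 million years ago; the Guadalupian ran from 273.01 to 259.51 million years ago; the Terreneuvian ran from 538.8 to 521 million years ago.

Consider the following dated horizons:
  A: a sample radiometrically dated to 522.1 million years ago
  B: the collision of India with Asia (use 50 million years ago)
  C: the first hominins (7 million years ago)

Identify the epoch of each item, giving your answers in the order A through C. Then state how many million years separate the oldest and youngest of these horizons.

A: 522.1 Ma lies in 538.8–521 Ma, so Terreneuvian.
B: 50 Ma lies in 56–33.9 Ma, so Eocene.
C: 7 Ma lies in 23.03–5.333 Ma, so Miocene.
Oldest = 522.1 Ma, youngest = 7 Ma → span 515.1 Myr.

A — Terreneuvian; B — Eocene; C — Miocene; span 515.1 million years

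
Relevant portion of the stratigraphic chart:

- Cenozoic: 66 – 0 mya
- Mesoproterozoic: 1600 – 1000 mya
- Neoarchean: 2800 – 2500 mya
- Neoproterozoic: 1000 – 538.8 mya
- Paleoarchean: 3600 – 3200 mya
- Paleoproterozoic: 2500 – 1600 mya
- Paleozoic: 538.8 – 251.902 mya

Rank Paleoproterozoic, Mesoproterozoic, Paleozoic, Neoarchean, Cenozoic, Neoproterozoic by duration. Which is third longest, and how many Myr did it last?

Neoproterozoic, 461.2 million years

Start − end for each: Paleoproterozoic 2500 − 1600 = 900; Mesoproterozoic 1600 − 1000 = 600; Paleozoic 538.8 − 251.902 = 286.898; Neoarchean 2800 − 2500 = 300; Cenozoic 66 − 0 = 66; Neoproterozoic 1000 − 538.8 = 461.2.
Ranking these from longest: Paleoproterozoic > Mesoproterozoic > Neoproterozoic > Neoarchean > Paleozoic > Cenozoic.
Position 3 in that ranking is Neoproterozoic, which lasted 461.2 Myr.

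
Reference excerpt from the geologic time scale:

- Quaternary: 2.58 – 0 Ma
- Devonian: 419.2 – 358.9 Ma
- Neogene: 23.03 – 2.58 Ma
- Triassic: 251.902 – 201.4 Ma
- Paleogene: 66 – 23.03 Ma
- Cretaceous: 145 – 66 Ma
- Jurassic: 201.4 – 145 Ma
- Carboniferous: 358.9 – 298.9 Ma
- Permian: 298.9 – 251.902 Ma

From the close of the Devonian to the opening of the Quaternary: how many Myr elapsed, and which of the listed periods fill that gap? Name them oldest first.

End of Devonian = 358.9 Ma; start of Quaternary = 2.58 Ma.
Gap = 358.9 − 2.58 = 356.32 Myr.
Periods wholly inside 358.9–2.58 Ma: Carboniferous (358.9–298.9), Permian (298.9–251.902), Triassic (251.902–201.4), Jurassic (201.4–145), Cretaceous (145–66), Paleogene (66–23.03), Neogene (23.03–2.58).

356.32 million years; Carboniferous, Permian, Triassic, Jurassic, Cretaceous, Paleogene, Neogene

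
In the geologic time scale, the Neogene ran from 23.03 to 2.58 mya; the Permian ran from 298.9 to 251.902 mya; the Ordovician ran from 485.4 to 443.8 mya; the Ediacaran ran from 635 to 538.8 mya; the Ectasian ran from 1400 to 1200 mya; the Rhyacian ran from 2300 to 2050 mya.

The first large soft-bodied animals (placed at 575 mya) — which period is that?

Ediacaran

575 Ma lies between 635 and 538.8 Ma, so it falls in the Ediacaran.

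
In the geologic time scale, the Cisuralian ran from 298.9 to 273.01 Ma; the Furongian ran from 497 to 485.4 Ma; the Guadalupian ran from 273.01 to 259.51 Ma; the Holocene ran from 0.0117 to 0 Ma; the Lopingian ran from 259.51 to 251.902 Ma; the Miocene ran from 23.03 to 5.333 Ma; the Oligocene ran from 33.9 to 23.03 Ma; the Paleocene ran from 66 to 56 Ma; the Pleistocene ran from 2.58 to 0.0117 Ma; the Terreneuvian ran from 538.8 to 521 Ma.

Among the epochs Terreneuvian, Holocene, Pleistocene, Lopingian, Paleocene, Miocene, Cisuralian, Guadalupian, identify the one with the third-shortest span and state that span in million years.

Lopingian, 7.608 million years

Start − end for each: Terreneuvian 538.8 − 521 = 17.8; Holocene 0.0117 − 0 = 0.0117; Pleistocene 2.58 − 0.0117 = 2.5683; Lopingian 259.51 − 251.902 = 7.608; Paleocene 66 − 56 = 10; Miocene 23.03 − 5.333 = 17.697; Cisuralian 298.9 − 273.01 = 25.89; Guadalupian 273.01 − 259.51 = 13.5.
Ranking these from shortest: Holocene < Pleistocene < Lopingian < Paleocene < Guadalupian < Miocene < Terreneuvian < Cisuralian.
Position 3 in that ranking is Lopingian, which lasted 7.608 Myr.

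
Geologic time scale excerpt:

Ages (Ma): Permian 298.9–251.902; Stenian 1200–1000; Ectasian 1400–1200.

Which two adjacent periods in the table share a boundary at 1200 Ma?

The Ectasian ends at 1200 Ma and the Stenian begins at 1200 Ma, so they share that boundary.

Ectasian and Stenian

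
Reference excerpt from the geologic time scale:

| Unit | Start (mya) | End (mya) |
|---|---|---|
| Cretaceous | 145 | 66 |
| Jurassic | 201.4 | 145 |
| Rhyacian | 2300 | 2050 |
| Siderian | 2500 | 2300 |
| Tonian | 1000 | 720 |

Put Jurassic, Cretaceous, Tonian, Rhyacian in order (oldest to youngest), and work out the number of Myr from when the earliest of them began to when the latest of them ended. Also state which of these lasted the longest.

Start ages (Ma): Rhyacian 2300, Tonian 1000, Jurassic 201.4, Cretaceous 145.
Ordered oldest to youngest: Rhyacian, Tonian, Jurassic, Cretaceous.
Span = 2300 − 66 = 2234 Myr.
Durations: Tonian 280, Jurassic 56.4, Cretaceous 79, Rhyacian 250 → longest is Tonian (280 Myr).

Rhyacian → Tonian → Jurassic → Cretaceous; total span 2234 Myr; longest is Tonian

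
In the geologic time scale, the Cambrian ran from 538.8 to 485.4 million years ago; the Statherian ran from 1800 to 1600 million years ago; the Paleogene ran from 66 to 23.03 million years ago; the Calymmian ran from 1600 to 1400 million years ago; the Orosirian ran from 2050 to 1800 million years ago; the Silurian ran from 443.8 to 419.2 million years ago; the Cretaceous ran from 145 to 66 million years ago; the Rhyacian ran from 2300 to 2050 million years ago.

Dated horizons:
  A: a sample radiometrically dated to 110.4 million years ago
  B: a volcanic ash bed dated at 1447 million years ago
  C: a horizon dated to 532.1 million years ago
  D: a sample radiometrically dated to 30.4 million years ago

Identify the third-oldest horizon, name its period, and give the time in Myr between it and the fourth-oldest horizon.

Sorted oldest-first by Ma: B (1447), C (532.1), A (110.4), D (30.4).
The third oldest is A at 110.4 Ma, which lies in 145–66 Ma: the Cretaceous.
The fourth oldest is D at 30.4 Ma; separation = |110.4 − 30.4| = 80 Myr.

A, in the Cretaceous; 80 million years to D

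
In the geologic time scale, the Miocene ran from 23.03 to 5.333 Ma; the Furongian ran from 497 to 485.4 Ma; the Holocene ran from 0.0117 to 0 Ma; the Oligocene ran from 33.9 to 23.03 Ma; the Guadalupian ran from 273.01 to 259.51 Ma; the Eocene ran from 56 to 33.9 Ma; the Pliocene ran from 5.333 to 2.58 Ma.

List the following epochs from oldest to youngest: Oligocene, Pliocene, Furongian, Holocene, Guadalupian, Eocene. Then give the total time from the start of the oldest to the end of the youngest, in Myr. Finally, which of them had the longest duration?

From the excerpt: Oligocene 33.9–23.03; Pliocene 5.333–2.58; Furongian 497–485.4; Holocene 0.0117–0; Guadalupian 273.01–259.51; Eocene 56–33.9 (Ma).
Larger Ma is earlier, so the oldest is Furongian and the youngest is Holocene; oldest to youngest: Furongian, Guadalupian, Eocene, Oligocene, Pliocene, Holocene.
Oldest start 497 minus youngest end 0 gives 497 Myr overall.
Individual lengths (start − end): Holocene 0.0117; Furongian 11.6; Guadalupian 13.5; Oligocene 10.87; Pliocene 2.753; Eocene 22.1. The largest is Eocene at 22.1 Myr.

Furongian, Guadalupian, Eocene, Oligocene, Pliocene, Holocene; total span 497 Myr; longest is Eocene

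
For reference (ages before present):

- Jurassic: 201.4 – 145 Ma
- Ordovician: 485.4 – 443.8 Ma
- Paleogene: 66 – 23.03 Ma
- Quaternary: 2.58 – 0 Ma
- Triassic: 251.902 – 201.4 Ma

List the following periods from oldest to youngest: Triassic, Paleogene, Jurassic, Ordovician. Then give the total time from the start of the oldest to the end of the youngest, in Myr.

Ordovician → Triassic → Jurassic → Paleogene; total span 462.37 Myr

Start ages (Ma): Ordovician 485.4, Triassic 251.902, Jurassic 201.4, Paleogene 66.
Ordered oldest to youngest: Ordovician, Triassic, Jurassic, Paleogene.
Span = 485.4 − 23.03 = 462.37 Myr.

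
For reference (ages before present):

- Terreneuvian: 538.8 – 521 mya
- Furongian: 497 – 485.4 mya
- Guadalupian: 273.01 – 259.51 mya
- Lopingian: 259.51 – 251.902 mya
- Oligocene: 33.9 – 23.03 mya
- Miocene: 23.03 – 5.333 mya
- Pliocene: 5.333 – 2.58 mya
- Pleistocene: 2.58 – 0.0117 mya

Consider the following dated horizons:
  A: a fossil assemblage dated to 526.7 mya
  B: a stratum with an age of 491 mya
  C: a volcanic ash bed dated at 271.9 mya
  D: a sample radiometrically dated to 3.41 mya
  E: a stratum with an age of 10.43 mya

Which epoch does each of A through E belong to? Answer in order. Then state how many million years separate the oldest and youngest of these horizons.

Match each age against the start–end ranges in the excerpt: A = 526.7 Ma → Terreneuvian (538.8–521); B = 491 Ma → Furongian (497–485.4); C = 271.9 Ma → Guadalupian (273.01–259.51); D = 3.41 Ma → Pliocene (5.333–2.58); E = 10.43 Ma → Miocene (23.03–5.333).
The largest age is 526.7 Ma and the smallest is 3.41 Ma; their difference is 523.29 Myr.

A — Terreneuvian; B — Furongian; C — Guadalupian; D — Pliocene; E — Miocene; span 523.29 million years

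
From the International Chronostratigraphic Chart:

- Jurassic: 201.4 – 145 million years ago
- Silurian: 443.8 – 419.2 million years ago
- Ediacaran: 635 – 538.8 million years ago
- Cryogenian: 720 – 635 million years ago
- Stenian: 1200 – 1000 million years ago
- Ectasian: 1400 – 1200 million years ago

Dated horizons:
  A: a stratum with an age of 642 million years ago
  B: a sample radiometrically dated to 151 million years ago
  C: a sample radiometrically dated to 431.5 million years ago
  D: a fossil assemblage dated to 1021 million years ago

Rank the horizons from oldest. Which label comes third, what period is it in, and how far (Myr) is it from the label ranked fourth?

Sorted oldest-first by Ma: D (1021), A (642), C (431.5), B (151).
The third oldest is C at 431.5 Ma, which lies in 443.8–419.2 Ma: the Silurian.
The fourth oldest is B at 151 Ma; separation = |431.5 − 151| = 280.5 Myr.

C, in the Silurian; 280.5 million years to B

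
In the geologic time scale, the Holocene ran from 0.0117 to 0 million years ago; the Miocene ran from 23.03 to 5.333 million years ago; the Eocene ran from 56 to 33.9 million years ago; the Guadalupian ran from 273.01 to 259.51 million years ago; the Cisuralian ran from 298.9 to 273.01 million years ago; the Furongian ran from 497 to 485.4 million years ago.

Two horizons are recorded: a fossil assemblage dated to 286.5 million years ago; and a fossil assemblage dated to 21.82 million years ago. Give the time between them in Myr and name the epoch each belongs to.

Elapsed time: 286.5 − 21.82 = 264.68 Myr.
286.5 Ma lies within 298.9–273.01 Ma: Cisuralian.
21.82 Ma lies within 23.03–5.333 Ma: Miocene.

264.68 million years apart; the first in the Cisuralian, the second in the Miocene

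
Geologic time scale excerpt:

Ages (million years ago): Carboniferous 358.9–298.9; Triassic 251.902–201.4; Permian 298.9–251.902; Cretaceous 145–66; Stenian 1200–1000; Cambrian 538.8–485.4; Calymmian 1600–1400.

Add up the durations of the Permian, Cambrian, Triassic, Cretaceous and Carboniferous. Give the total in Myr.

Duration is start − end for each: (298.9 − 251.902) + (538.8 − 485.4) + (251.902 − 201.4) + (145 − 66) + (358.9 − 298.9).
That is 46.998 + 53.4 + 50.502 + 79 + 60, which totals 289.9 million years.

289.9 million years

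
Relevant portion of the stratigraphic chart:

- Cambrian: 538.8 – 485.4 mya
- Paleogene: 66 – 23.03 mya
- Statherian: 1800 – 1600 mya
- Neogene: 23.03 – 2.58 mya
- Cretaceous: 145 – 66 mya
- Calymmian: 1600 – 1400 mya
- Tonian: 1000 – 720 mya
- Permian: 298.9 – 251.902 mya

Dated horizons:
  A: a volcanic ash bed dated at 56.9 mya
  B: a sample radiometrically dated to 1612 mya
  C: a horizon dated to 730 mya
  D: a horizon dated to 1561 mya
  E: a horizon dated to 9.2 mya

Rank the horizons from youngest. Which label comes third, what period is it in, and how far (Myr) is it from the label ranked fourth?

Smaller Ma means younger, so youngest first: E 9.2 < A 56.9 < C 730 < D 1561 < B 1612.
Counting 3 along gives C (730 Ma); the excerpt puts that inside the Tonian, 1000–720 Ma.
Next in line is D (1561 Ma), and 1561 − 730 = 831 Myr.

C, in the Tonian; 831 million years to D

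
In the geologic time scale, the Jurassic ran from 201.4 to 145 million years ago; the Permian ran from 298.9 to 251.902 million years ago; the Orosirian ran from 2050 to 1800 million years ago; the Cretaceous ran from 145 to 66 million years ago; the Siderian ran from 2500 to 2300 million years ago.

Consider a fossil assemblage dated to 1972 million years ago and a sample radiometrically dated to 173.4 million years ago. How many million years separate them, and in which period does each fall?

1798.6 million years apart; the first in the Orosirian, the second in the Jurassic

Elapsed time: 1972 − 173.4 = 1798.6 Myr.
1972 Ma lies within 2050–1800 Ma: Orosirian.
173.4 Ma lies within 201.4–145 Ma: Jurassic.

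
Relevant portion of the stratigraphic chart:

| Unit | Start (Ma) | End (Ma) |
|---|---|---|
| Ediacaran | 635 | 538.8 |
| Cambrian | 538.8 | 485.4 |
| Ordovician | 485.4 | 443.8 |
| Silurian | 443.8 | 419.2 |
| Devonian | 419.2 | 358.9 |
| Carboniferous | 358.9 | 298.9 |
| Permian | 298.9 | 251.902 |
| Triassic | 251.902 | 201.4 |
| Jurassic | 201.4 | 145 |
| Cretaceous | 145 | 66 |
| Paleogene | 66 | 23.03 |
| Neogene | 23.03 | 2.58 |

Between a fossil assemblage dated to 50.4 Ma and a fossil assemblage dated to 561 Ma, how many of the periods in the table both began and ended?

561 Ma sits inside the Ediacaran (635–538.8) and 50.4 Ma inside the Paleogene (66–23.03); neither of those is wholly between the two dates.
The listed periods lying completely between them are Cambrian, Ordovician, Silurian, Devonian, Carboniferous, Permian, Triassic, Jurassic, Cretaceous — 9 in all.

9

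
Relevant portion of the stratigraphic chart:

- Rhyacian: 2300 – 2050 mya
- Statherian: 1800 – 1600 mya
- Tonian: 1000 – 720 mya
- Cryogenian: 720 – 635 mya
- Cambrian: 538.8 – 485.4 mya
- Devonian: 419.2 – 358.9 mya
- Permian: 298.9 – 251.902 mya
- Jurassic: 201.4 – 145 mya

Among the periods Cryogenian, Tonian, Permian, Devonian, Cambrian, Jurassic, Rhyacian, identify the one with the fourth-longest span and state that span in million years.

Devonian, 60.3 million years

Durations: Cryogenian 85; Tonian 280; Permian 46.998; Devonian 60.3; Cambrian 53.4; Jurassic 56.4; Rhyacian 250 Myr.
Sorted longest-first: Tonian (280), Rhyacian (250), Cryogenian (85), Devonian (60.3), Jurassic (56.4), Cambrian (53.4), Permian (46.998).
The fourth longest is Devonian at 60.3 Myr.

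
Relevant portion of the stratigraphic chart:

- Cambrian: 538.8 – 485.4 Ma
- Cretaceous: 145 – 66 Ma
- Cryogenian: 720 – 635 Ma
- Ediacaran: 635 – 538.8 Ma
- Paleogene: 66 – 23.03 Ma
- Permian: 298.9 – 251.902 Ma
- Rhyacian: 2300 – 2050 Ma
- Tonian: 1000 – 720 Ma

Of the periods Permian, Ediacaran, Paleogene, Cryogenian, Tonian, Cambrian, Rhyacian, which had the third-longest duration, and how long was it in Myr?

Ediacaran, 96.2 million years

Start − end for each: Permian 298.9 − 251.902 = 46.998; Ediacaran 635 − 538.8 = 96.2; Paleogene 66 − 23.03 = 42.97; Cryogenian 720 − 635 = 85; Tonian 1000 − 720 = 280; Cambrian 538.8 − 485.4 = 53.4; Rhyacian 2300 − 2050 = 250.
Ranking these from longest: Tonian > Rhyacian > Ediacaran > Cryogenian > Cambrian > Permian > Paleogene.
Position 3 in that ranking is Ediacaran, which lasted 96.2 Myr.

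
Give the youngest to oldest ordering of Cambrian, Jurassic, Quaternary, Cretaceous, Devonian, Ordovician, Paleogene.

Group by era (each group listed oldest first) — Paleozoic: Cambrian, Ordovician, Devonian; Mesozoic: Jurassic, Cretaceous; Cenozoic: Paleogene, Quaternary. The eras run Paleozoic → Mesozoic → Cenozoic. Concatenating the groups in that era order and then reversing gives youngest to oldest.

Quaternary, Paleogene, Cretaceous, Jurassic, Devonian, Ordovician, Cambrian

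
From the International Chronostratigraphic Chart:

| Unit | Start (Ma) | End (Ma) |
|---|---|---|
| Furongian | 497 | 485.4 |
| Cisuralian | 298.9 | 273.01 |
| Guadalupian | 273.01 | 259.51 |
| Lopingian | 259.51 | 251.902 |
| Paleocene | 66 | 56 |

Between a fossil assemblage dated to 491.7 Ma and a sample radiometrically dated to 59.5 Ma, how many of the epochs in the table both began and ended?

The older date is 491.7 Ma and the younger is 59.5 Ma.
Epochs with start < 491.7 and end > 59.5 Ma: Cisuralian (298.9–273.01), Guadalupian (273.01–259.51), Lopingian (259.51–251.902).
That is 3 complete epochs.

3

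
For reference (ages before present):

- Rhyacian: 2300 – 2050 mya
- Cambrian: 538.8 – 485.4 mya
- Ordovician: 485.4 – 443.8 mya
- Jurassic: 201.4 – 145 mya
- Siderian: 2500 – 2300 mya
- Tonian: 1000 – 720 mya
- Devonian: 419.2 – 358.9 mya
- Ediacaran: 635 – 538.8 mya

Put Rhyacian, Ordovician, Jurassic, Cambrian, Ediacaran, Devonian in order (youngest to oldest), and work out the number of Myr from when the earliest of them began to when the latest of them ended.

From the excerpt: Rhyacian 2300–2050; Ordovician 485.4–443.8; Jurassic 201.4–145; Cambrian 538.8–485.4; Ediacaran 635–538.8; Devonian 419.2–358.9 (Ma).
Larger Ma is earlier, so the oldest is Rhyacian and the youngest is Jurassic; youngest to oldest: Jurassic, Devonian, Ordovician, Cambrian, Ediacaran, Rhyacian.
Oldest start 2300 minus youngest end 145 gives 2155 Myr overall.

Jurassic, Devonian, Ordovician, Cambrian, Ediacaran, Rhyacian; total span 2155 Myr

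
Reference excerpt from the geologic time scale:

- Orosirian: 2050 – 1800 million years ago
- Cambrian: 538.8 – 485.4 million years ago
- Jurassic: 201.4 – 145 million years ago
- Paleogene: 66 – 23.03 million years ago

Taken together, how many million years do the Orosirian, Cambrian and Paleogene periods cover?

Duration is start − end for each: (2050 − 1800) + (538.8 − 485.4) + (66 − 23.03).
That is 250 + 53.4 + 42.97, which totals 346.37 million years.

346.37 million years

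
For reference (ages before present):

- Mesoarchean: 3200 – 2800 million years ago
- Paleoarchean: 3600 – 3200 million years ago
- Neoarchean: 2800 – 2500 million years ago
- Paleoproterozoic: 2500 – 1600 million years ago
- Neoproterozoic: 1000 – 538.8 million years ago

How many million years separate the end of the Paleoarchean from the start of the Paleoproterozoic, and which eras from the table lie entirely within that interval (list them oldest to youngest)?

700 million years; Mesoarchean, Neoarchean

End of Paleoarchean = 3200 Ma; start of Paleoproterozoic = 2500 Ma.
Gap = 3200 − 2500 = 700 Myr.
Eras wholly inside 3200–2500 Ma: Mesoarchean (3200–2800), Neoarchean (2800–2500).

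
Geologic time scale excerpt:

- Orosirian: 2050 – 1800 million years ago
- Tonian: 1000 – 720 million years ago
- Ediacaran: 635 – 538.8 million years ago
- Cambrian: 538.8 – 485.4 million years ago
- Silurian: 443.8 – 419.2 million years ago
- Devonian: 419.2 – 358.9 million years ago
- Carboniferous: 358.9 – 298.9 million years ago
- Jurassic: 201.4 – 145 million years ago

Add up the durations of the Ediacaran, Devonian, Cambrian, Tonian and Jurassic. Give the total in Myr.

Each duration: Ediacaran = 96.2; Devonian = 60.3; Cambrian = 53.4; Tonian = 280; Jurassic = 56.4.
Sum: 96.2 + 60.3 + 53.4 + 280 + 56.4 = 546.3 Myr.

546.3 million years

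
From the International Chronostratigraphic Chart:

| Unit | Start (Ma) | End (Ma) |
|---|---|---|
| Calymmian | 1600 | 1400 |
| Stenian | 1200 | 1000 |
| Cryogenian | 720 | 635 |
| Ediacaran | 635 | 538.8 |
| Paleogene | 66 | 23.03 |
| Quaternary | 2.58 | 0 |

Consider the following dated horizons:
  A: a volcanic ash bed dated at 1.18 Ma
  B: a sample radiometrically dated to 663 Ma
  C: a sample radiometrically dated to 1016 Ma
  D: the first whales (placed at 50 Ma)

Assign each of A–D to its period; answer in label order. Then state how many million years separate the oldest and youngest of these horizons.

Match each age against the start–end ranges in the excerpt: A = 1.18 Ma → Quaternary (2.58–0); B = 663 Ma → Cryogenian (720–635); C = 1016 Ma → Stenian (1200–1000); D = 50 Ma → Paleogene (66–23.03).
The largest age is 1016 Ma and the smallest is 1.18 Ma; their difference is 1014.82 Myr.

A — Quaternary; B — Cryogenian; C — Stenian; D — Paleogene; span 1014.82 million years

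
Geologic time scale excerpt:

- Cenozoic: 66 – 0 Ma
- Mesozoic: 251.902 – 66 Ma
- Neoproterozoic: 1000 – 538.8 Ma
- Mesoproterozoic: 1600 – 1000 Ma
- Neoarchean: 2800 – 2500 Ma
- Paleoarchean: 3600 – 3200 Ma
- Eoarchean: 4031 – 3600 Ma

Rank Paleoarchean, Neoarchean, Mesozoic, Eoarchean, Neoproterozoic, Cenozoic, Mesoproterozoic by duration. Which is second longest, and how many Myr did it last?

Neoproterozoic, 461.2 million years

Start − end for each: Paleoarchean 3600 − 3200 = 400; Neoarchean 2800 − 2500 = 300; Mesozoic 251.902 − 66 = 185.902; Eoarchean 4031 − 3600 = 431; Neoproterozoic 1000 − 538.8 = 461.2; Cenozoic 66 − 0 = 66; Mesoproterozoic 1600 − 1000 = 600.
Ranking these from longest: Mesoproterozoic > Neoproterozoic > Eoarchean > Paleoarchean > Neoarchean > Mesozoic > Cenozoic.
Position 2 in that ranking is Neoproterozoic, which lasted 461.2 Myr.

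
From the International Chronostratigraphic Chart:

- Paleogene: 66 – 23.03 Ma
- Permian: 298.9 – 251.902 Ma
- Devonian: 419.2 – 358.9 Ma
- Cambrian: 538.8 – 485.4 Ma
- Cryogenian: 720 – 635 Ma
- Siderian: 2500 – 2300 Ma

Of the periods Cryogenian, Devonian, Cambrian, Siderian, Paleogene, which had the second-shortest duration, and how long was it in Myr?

Cambrian, 53.4 million years

Durations: Cryogenian 85; Devonian 60.3; Cambrian 53.4; Siderian 200; Paleogene 42.97 Myr.
Sorted shortest-first: Paleogene (42.97), Cambrian (53.4), Devonian (60.3), Cryogenian (85), Siderian (200).
The second shortest is Cambrian at 53.4 Myr.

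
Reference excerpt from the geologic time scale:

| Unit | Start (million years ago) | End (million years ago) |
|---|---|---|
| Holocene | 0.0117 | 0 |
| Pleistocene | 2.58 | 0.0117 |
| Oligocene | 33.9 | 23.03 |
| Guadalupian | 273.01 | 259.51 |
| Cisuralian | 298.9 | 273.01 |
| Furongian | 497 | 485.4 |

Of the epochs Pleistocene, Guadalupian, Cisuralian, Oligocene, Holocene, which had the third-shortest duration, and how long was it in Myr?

Durations: Pleistocene 2.5683; Guadalupian 13.5; Cisuralian 25.89; Oligocene 10.87; Holocene 0.0117 Myr.
Sorted shortest-first: Holocene (0.0117), Pleistocene (2.5683), Oligocene (10.87), Guadalupian (13.5), Cisuralian (25.89).
The third shortest is Oligocene at 10.87 Myr.

Oligocene, 10.87 million years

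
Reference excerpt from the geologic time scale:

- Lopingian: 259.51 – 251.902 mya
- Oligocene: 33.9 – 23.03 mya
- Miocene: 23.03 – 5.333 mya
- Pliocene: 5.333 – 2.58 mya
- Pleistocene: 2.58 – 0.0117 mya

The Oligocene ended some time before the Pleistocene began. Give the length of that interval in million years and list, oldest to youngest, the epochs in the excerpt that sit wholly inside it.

The Oligocene closes at 23.03 Ma and the Pleistocene opens at 2.58 Ma, so the interval is 23.03 − 2.58 = 20.45 Myr.
An epoch fits inside if it starts at or after 23.03 Ma and ends at or before 2.58 Ma; oldest first that gives Miocene, Pliocene.

20.45 million years; Miocene, Pliocene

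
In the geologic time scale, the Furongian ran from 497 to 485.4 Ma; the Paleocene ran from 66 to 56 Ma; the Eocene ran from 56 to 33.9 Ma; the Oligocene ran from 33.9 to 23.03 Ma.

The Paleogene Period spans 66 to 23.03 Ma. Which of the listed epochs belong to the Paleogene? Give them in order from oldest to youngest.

Paleocene, Eocene, Oligocene

Epochs with both bounds inside 66–23.03 Ma: Paleocene (66–56), Eocene (56–33.9), Oligocene (33.9–23.03).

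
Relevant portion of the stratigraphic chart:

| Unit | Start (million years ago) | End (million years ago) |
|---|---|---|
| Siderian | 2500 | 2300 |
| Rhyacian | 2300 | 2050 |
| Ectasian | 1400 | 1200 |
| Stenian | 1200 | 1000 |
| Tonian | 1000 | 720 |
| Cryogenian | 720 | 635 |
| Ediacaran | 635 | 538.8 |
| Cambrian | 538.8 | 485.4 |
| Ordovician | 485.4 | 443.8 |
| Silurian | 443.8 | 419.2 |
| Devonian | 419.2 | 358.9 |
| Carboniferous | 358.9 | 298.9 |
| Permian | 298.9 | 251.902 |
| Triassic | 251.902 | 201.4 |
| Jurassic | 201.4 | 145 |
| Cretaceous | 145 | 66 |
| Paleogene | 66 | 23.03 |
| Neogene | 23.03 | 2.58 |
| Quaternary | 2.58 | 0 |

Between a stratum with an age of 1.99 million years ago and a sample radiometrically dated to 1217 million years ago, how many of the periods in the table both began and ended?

1217 Ma sits inside the Ectasian (1400–1200) and 1.99 Ma inside the Quaternary (2.58–0); neither of those is wholly between the two dates.
The listed periods lying completely between them are Stenian, Tonian, Cryogenian, Ediacaran, Cambrian, Ordovician, Silurian, Devonian, Carboniferous, Permian, Triassic, Jurassic, Cretaceous, Paleogene, Neogene — 15 in all.

15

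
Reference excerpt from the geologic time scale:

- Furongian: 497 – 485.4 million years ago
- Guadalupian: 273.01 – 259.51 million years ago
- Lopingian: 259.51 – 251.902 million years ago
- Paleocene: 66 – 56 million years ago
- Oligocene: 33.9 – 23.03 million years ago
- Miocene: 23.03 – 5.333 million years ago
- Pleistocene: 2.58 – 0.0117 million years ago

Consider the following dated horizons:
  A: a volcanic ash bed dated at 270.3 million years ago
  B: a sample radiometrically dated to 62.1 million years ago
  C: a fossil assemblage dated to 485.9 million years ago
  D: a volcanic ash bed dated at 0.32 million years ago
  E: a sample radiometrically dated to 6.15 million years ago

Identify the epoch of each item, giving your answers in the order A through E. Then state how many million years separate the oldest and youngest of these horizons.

A — Guadalupian; B — Paleocene; C — Furongian; D — Pleistocene; E — Miocene; span 485.58 million years

Match each age against the start–end ranges in the excerpt: A = 270.3 Ma → Guadalupian (273.01–259.51); B = 62.1 Ma → Paleocene (66–56); C = 485.9 Ma → Furongian (497–485.4); D = 0.32 Ma → Pleistocene (2.58–0.0117); E = 6.15 Ma → Miocene (23.03–5.333).
The largest age is 485.9 Ma and the smallest is 0.32 Ma; their difference is 485.58 Myr.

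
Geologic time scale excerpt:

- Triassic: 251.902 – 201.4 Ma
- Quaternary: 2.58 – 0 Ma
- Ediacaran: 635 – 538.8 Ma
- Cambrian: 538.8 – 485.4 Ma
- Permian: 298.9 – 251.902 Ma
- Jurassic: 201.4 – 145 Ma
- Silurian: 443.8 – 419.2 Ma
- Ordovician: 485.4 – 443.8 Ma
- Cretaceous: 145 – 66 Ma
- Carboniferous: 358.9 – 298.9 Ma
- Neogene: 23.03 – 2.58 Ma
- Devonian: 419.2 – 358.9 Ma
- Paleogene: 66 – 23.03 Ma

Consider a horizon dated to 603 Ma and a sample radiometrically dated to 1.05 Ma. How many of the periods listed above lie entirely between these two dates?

603 Ma sits inside the Ediacaran (635–538.8) and 1.05 Ma inside the Quaternary (2.58–0); neither of those is wholly between the two dates.
The listed periods lying completely between them are Cambrian, Ordovician, Silurian, Devonian, Carboniferous, Permian, Triassic, Jurassic, Cretaceous, Paleogene, Neogene — 11 in all.

11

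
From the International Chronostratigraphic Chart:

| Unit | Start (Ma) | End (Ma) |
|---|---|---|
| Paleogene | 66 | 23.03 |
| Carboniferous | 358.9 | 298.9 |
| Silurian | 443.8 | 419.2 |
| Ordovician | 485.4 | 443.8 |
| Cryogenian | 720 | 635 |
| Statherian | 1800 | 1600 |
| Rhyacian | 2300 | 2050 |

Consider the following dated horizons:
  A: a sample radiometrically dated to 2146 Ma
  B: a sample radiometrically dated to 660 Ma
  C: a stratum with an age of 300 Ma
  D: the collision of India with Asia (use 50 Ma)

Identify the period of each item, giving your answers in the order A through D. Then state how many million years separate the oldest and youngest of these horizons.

Match each age against the start–end ranges in the excerpt: A = 2146 Ma → Rhyacian (2300–2050); B = 660 Ma → Cryogenian (720–635); C = 300 Ma → Carboniferous (358.9–298.9); D = 50 Ma → Paleogene (66–23.03).
The largest age is 2146 Ma and the smallest is 50 Ma; their difference is 2096 Myr.

A — Rhyacian; B — Cryogenian; C — Carboniferous; D — Paleogene; span 2096 million years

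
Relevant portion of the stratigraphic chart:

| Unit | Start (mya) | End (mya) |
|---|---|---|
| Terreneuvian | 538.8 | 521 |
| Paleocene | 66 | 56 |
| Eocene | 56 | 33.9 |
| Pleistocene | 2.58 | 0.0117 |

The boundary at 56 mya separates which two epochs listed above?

The Paleocene ends at 56 mya and the Eocene begins at 56 mya, so they share that boundary.

Paleocene and Eocene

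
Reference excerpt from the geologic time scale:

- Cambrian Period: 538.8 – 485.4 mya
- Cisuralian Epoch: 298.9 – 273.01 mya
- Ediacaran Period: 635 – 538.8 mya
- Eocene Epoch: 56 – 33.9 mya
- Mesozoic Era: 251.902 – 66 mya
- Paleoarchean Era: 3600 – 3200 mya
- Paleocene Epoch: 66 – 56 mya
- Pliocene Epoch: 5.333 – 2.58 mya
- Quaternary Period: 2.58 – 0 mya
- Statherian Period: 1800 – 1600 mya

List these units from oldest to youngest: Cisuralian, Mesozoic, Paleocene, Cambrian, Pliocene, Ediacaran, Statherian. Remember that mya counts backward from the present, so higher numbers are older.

Sorting by start age (descending Ma, since larger Ma = older): Statherian began 1800, Ediacaran began 635, Cambrian began 538.8, Cisuralian began 298.9, Mesozoic began 251.902, Paleocene began 66, Pliocene began 5.333.

Statherian, then Ediacaran, then Cambrian, then Cisuralian, then Mesozoic, then Paleocene, then Pliocene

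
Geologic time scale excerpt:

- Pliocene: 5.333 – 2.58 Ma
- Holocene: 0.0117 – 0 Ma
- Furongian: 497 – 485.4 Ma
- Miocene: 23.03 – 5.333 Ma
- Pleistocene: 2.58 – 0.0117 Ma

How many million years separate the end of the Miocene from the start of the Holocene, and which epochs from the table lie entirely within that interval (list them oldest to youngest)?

5.3213 million years; Pliocene, Pleistocene

The Miocene closes at 5.333 Ma and the Holocene opens at 0.0117 Ma, so the interval is 5.333 − 0.0117 = 5.3213 Myr.
An epoch fits inside if it starts at or after 5.333 Ma and ends at or before 0.0117 Ma; oldest first that gives Pliocene, Pleistocene.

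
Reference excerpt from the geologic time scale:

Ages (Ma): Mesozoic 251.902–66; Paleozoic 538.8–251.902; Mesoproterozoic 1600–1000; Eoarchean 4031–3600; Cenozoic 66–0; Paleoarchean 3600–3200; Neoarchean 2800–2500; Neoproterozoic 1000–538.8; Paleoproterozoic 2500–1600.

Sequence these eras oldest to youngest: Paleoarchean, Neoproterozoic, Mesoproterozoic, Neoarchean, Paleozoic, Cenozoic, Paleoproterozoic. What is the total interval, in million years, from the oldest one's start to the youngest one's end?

Start ages (Ma): Paleoarchean 3600, Neoarchean 2800, Paleoproterozoic 2500, Mesoproterozoic 1600, Neoproterozoic 1000, Paleozoic 538.8, Cenozoic 66.
Ordered oldest to youngest: Paleoarchean, Neoarchean, Paleoproterozoic, Mesoproterozoic, Neoproterozoic, Paleozoic, Cenozoic.
Span = 3600 − 0 = 3600 Myr.

Paleoarchean → Neoarchean → Paleoproterozoic → Mesoproterozoic → Neoproterozoic → Paleozoic → Cenozoic; total span 3600 Myr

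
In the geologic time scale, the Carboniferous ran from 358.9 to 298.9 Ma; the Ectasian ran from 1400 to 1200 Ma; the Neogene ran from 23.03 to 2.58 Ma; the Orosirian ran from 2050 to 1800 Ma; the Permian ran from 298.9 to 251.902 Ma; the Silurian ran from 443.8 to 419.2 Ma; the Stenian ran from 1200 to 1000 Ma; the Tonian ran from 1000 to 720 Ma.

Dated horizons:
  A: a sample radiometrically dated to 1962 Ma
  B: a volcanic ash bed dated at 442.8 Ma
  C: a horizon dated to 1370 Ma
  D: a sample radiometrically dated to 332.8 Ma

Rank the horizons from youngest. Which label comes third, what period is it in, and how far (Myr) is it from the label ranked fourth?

Sorted youngest-first by Ma: D (332.8), B (442.8), C (1370), A (1962).
The third youngest is C at 1370 Ma, which lies in 1400–1200 Ma: the Ectasian.
The fourth youngest is A at 1962 Ma; separation = |1370 − 1962| = 592 Myr.

C, in the Ectasian; 592 million years to A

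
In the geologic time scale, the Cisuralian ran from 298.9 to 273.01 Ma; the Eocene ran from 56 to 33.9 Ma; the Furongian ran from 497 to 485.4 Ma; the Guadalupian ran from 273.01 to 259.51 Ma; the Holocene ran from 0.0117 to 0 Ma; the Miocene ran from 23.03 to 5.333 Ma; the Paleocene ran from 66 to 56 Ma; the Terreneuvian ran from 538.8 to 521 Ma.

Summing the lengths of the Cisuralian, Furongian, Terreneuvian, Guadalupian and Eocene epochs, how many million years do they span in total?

Each duration: Cisuralian = 25.89; Furongian = 11.6; Terreneuvian = 17.8; Guadalupian = 13.5; Eocene = 22.1.
Sum: 25.89 + 11.6 + 17.8 + 13.5 + 22.1 = 90.89 Myr.

90.89 million years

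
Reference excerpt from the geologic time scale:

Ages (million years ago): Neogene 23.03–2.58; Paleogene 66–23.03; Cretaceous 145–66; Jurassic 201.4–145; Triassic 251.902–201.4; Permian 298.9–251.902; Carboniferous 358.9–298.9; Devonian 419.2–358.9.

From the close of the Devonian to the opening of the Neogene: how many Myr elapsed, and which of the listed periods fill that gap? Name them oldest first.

The Devonian closes at 358.9 Ma and the Neogene opens at 23.03 Ma, so the interval is 358.9 − 23.03 = 335.87 Myr.
A period fits inside if it starts at or after 358.9 Ma and ends at or before 23.03 Ma; oldest first that gives Carboniferous, Permian, Triassic, Jurassic, Cretaceous, Paleogene.

335.87 million years; Carboniferous, Permian, Triassic, Jurassic, Cretaceous, Paleogene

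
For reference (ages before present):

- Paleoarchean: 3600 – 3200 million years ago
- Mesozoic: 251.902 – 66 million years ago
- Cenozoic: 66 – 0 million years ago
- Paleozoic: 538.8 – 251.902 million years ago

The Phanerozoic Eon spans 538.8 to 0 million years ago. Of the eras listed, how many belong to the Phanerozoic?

Eras inside 538.8–0 Ma: Paleozoic, Mesozoic, Cenozoic — 3 in total.

3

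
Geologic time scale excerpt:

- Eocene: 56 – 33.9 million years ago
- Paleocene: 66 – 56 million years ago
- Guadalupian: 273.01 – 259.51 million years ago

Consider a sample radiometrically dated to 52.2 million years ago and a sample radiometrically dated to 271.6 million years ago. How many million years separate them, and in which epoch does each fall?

219.4 million years apart; the first in the Eocene, the second in the Guadalupian

Elapsed time: 271.6 − 52.2 = 219.4 Myr.
52.2 Ma lies within 56–33.9 Ma: Eocene.
271.6 Ma lies within 273.01–259.51 Ma: Guadalupian.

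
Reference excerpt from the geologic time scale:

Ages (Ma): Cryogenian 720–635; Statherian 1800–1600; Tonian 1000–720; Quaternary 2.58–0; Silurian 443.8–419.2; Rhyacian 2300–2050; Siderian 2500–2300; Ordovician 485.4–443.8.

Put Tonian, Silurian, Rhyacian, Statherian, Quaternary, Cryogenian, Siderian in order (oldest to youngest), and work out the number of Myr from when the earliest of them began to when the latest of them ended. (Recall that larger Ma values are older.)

From the excerpt: Tonian 1000–720; Silurian 443.8–419.2; Rhyacian 2300–2050; Statherian 1800–1600; Quaternary 2.58–0; Cryogenian 720–635; Siderian 2500–2300 (Ma).
Larger Ma is earlier, so the oldest is Siderian and the youngest is Quaternary; oldest to youngest: Siderian, Rhyacian, Statherian, Tonian, Cryogenian, Silurian, Quaternary.
Oldest start 2500 minus youngest end 0 gives 2500 Myr overall.

Siderian, Rhyacian, Statherian, Tonian, Cryogenian, Silurian, Quaternary; total span 2500 Myr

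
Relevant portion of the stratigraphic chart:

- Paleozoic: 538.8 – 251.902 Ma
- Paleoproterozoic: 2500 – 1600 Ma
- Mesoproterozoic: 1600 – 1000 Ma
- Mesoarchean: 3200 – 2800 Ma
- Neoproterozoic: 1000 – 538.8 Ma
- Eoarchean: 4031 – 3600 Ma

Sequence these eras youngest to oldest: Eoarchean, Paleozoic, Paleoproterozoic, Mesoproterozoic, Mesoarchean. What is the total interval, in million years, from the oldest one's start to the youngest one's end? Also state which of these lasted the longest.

Start ages (Ma): Eoarchean 4031, Mesoarchean 3200, Paleoproterozoic 2500, Mesoproterozoic 1600, Paleozoic 538.8.
Ordered youngest to oldest: Paleozoic, Mesoproterozoic, Paleoproterozoic, Mesoarchean, Eoarchean.
Span = 4031 − 251.902 = 3779.098 Myr.
Durations: Paleoproterozoic 900, Eoarchean 431, Paleozoic 286.898, Mesoarchean 400, Mesoproterozoic 600 → longest is Paleoproterozoic (900 Myr).

Paleozoic → Mesoproterozoic → Paleoproterozoic → Mesoarchean → Eoarchean; total span 3779.098 Myr; longest is Paleoproterozoic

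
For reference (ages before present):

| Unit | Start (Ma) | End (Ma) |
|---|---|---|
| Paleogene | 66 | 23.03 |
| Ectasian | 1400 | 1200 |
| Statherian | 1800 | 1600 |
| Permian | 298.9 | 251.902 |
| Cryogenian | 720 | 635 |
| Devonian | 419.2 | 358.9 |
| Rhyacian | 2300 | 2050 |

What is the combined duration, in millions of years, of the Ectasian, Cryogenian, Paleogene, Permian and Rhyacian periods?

624.968 million years

Duration is start − end for each: (1400 − 1200) + (720 − 635) + (66 − 23.03) + (298.9 − 251.902) + (2300 − 2050).
That is 200 + 85 + 42.97 + 46.998 + 250, which totals 624.968 million years.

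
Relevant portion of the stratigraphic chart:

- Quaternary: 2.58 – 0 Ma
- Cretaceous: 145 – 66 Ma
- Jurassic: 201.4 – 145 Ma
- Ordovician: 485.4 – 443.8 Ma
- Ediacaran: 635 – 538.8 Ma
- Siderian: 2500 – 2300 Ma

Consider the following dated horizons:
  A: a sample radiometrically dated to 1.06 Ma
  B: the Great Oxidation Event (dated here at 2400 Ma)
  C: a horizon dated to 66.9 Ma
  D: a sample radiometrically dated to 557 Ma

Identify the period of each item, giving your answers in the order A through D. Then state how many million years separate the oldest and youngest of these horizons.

A — Quaternary; B — Siderian; C — Cretaceous; D — Ediacaran; span 2398.94 million years

A: 1.06 Ma lies in 2.58–0 Ma, so Quaternary.
B: 2400 Ma lies in 2500–2300 Ma, so Siderian.
C: 66.9 Ma lies in 145–66 Ma, so Cretaceous.
D: 557 Ma lies in 635–538.8 Ma, so Ediacaran.
Oldest = 2400 Ma, youngest = 1.06 Ma → span 2398.94 Myr.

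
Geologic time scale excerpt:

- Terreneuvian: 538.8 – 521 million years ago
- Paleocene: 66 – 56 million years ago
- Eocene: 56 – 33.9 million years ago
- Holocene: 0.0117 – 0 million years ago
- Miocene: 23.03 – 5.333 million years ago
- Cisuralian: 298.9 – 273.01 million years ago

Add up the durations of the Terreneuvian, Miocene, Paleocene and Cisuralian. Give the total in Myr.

Duration is start − end for each: (538.8 − 521) + (23.03 − 5.333) + (66 − 56) + (298.9 − 273.01).
That is 17.8 + 17.697 + 10 + 25.89, which totals 71.387 million years.

71.387 million years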